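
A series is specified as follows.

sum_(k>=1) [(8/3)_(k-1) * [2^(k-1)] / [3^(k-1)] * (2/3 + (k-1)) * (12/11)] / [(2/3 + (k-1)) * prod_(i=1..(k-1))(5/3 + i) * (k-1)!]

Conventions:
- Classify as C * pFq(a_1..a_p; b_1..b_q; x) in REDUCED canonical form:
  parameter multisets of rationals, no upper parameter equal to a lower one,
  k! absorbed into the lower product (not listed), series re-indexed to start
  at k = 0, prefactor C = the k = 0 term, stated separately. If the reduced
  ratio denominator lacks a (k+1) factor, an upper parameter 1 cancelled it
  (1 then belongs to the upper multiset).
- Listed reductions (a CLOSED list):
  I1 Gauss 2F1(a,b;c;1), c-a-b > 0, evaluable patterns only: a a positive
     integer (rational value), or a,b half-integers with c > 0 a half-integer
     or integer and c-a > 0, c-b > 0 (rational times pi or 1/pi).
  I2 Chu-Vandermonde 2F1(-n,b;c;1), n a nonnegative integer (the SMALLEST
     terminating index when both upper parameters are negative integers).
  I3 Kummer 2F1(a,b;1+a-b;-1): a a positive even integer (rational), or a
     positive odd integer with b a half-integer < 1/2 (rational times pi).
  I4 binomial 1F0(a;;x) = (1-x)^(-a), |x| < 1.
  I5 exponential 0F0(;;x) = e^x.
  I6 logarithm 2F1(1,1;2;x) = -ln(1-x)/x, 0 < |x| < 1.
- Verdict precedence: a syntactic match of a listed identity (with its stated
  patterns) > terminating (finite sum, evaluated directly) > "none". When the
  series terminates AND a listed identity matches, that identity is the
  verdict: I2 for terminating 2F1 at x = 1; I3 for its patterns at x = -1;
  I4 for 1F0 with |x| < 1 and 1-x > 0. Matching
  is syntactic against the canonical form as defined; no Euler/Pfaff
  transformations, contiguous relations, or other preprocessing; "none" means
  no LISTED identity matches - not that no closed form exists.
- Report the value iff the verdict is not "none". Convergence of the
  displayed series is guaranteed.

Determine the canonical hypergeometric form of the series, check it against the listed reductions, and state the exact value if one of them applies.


At argument 2/3: a 0F0 with upper {-}, lower {-}, scaled by C = 12/11. Verdict at x = 2/3: the I5 exponential reduction matches (the 0F0 exponential series at x = 2/3). Value: (12/11) * e^(2/3).

First insight: from the first term 12/11: the factor k + 2/3 cancels (top and bottom), leaving C = 12/11, x = 2/3.
Step ratio: r(k) = (2/3) * 1 / [(k+1)] - rational in k, leading ratio (2/3); with t_0 = 12/11, classification follows.


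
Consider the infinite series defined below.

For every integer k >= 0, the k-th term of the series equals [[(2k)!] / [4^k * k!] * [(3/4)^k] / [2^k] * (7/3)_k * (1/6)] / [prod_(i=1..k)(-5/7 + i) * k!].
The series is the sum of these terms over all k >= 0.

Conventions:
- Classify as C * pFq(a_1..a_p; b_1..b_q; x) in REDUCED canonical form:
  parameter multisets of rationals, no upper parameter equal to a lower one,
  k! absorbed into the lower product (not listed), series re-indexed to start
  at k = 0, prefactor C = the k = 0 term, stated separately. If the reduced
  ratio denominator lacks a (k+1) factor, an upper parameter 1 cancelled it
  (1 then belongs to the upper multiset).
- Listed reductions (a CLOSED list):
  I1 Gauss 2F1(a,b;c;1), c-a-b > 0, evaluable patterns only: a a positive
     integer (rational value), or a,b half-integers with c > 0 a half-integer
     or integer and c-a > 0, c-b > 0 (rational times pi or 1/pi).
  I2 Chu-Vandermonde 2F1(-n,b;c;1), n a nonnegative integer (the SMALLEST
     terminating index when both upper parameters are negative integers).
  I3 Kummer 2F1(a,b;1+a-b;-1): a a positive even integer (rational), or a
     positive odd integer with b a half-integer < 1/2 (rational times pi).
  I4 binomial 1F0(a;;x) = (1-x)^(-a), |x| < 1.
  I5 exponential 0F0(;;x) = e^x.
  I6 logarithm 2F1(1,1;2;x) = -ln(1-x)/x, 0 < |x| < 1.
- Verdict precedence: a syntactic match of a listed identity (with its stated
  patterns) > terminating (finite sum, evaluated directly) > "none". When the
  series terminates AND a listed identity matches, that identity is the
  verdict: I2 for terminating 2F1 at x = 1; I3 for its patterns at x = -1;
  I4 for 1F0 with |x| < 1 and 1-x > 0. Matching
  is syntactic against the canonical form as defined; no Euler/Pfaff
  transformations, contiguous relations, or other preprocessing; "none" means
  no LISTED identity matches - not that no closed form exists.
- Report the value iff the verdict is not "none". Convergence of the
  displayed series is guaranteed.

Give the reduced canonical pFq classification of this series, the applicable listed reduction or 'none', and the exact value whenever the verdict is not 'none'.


x = 3/8 here; the reduced form reads 2F1, upper {1/2, 7/3}, lower {2/7}, C = 1/6. Verdict: none. No listed pattern accepts 2F1(1/2, 7/3; 2/7; 3/8).

Key step: t_0 being 1/6, the (2k)!/(4^k k!) block (prefactor 1/6) is the Pochhammer (1/2)_k.
Step ratio: r(k) = (3/8) * (k+1/2) (k+7/3) / [(k+2/7) (k+1)] - rational in k, leading ratio (3/8); with t_0 = 1/6, classification follows.


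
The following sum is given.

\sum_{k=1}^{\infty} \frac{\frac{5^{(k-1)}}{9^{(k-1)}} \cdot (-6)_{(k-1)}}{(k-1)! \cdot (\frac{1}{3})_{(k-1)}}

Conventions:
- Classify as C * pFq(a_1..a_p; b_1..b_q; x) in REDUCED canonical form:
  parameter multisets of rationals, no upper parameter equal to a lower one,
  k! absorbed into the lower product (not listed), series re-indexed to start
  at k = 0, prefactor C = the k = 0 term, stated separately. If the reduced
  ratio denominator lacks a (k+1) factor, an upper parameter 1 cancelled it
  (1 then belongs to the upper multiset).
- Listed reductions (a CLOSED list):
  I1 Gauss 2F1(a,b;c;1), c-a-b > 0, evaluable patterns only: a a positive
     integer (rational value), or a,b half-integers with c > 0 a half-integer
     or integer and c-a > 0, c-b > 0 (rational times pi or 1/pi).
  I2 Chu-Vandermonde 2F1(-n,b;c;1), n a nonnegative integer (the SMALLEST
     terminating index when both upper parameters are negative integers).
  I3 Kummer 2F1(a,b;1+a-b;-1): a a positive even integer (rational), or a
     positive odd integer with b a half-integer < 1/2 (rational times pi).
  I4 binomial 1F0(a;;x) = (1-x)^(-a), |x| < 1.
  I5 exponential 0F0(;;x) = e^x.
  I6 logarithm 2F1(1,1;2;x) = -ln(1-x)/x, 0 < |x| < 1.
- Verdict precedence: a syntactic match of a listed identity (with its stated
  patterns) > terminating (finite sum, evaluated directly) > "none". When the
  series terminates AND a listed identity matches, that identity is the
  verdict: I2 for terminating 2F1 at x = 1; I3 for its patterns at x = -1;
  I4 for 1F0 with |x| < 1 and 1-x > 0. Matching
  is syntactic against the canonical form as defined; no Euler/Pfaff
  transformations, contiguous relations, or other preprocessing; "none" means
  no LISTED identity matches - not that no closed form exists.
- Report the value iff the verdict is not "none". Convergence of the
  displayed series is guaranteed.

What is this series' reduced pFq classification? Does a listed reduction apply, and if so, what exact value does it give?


The series (x = \frac{5}{9}) is 1F1: upper {-6}, lower {\frac{1}{3}}, prefactor 1. Verdict: terminating at k = 6: the factor (-6)_k kills every later term; summing the 7 survivors is exact. Its exact value is -\frac{12717403}{8491392}.

Key observation: x = \frac{5}{9} and the two geometric factors (C = 1) combine into one argument.
Term ratio: r(k) = \frac{5}{9} * (k-6) / [(k+\frac{1}{3}) (k+1)] - rational in k, leading ratio \frac{5}{9}; with t_0 = 1, classification follows.


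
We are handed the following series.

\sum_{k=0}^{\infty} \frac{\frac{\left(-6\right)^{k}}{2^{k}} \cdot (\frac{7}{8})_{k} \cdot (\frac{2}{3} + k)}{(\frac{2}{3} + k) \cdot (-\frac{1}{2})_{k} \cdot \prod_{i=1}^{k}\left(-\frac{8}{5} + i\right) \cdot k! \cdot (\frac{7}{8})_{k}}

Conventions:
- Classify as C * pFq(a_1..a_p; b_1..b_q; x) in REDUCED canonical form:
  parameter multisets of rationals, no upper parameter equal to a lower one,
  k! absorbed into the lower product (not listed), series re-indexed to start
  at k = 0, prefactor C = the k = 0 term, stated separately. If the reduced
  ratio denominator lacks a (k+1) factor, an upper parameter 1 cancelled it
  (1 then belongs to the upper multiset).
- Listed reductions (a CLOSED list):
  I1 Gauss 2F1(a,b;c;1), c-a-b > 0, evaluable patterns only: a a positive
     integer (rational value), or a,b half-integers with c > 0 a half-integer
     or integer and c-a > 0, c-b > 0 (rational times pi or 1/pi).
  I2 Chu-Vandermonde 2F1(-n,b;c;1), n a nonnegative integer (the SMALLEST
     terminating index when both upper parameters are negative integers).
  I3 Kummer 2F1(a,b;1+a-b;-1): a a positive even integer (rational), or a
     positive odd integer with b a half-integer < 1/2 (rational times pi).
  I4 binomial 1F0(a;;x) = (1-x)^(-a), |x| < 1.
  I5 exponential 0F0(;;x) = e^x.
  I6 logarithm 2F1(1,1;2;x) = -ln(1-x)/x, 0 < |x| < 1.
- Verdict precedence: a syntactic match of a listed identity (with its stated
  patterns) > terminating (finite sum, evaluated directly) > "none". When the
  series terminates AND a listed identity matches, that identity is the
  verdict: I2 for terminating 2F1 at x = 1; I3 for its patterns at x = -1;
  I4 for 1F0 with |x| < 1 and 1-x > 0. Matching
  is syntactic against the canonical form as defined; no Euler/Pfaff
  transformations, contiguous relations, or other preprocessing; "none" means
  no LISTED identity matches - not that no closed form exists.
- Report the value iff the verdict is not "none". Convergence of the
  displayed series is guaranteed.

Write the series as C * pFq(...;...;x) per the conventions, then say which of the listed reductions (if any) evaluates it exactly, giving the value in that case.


Canonical form: C = 1 times 0F2 with upper {-}, lower {-\frac{3}{5}, -\frac{1}{2}}, x = -3. Verdict: none here - no I1-I6 shape fits x = -3 with lower {-\frac{3}{5}, -\frac{1}{2}}.

First insight: t_0 being 1, striking the common factor k + 2/3 reduces the term (prefactor 1).
Adjacent-term ratio: r(k) = -3 * 1 / [(k-\frac{3}{5}) (k-\frac{1}{2}) (k+1)] - rational in k, leading ratio -3; with t_0 = 1, classification follows.


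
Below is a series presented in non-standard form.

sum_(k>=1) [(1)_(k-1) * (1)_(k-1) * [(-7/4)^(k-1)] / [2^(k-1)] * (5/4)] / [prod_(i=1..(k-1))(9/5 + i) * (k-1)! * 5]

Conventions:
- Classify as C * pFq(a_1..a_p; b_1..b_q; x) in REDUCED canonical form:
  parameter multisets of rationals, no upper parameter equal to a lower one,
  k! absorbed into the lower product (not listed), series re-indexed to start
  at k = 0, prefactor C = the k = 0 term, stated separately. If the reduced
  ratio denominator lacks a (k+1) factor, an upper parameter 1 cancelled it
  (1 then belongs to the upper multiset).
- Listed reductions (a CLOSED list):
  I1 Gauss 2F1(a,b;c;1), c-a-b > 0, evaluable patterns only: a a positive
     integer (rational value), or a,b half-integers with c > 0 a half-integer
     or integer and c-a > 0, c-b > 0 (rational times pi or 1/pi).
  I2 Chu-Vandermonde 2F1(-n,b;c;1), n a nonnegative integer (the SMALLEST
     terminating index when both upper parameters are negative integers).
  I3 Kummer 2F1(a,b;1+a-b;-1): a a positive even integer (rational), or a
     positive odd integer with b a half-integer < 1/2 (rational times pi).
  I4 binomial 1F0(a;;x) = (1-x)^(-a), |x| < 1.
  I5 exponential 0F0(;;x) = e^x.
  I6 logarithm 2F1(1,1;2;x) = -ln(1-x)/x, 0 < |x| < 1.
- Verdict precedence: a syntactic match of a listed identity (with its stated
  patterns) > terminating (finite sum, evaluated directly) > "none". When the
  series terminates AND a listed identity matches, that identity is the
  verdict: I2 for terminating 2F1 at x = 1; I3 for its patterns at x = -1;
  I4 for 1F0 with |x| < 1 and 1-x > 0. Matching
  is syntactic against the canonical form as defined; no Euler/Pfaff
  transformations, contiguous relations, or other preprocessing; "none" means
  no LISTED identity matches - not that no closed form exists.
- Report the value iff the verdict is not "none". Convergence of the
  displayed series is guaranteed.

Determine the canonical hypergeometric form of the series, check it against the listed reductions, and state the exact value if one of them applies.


Reduced: x = -7/8, 2F1, upper = {1, 1}, lower = {14/5}, C = 1/4. Verdict: none. Every listed pattern misses the 2F1 form at -7/8, upper {1, 1}.

Structural cue: t_0 = 1/4 here, and the constant factors (prefactor 1/4) combine into one prefactor.
Adjacent-term ratio: r(k) = (-7/8) * (k+1) (k+1) / [(k+14/5) (k+1)] ; factor over Q: parameters, x = (-7/8), and C = 1/4.


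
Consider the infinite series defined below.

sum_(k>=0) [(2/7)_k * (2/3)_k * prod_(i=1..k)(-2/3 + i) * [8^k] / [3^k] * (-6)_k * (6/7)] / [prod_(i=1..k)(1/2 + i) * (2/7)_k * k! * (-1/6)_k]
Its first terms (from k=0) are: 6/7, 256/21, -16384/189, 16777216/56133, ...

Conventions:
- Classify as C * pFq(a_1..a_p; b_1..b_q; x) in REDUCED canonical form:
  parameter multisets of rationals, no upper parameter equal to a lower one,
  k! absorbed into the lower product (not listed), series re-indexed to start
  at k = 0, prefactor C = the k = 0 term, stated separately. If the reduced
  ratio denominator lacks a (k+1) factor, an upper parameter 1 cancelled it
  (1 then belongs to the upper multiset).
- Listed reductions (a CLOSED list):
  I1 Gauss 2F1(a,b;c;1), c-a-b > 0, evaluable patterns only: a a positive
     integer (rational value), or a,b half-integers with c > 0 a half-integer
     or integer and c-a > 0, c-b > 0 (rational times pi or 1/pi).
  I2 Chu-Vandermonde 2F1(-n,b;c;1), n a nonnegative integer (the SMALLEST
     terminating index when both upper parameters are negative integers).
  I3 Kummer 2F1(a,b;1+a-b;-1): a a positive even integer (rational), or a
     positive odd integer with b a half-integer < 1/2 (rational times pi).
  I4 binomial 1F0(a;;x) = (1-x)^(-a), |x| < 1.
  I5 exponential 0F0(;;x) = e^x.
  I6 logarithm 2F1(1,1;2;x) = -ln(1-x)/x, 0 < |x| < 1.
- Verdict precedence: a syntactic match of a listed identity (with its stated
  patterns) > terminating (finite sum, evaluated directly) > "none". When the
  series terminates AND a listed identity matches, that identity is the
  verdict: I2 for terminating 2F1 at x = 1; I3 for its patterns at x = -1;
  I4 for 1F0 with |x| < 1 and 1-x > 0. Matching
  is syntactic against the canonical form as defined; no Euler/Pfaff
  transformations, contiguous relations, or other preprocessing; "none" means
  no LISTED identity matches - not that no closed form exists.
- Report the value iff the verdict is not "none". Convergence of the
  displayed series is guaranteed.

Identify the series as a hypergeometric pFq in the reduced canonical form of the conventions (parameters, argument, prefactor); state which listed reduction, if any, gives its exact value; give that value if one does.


Canonical form: C = 6/7 times 3F2 with upper {-6, 1/3, 2/3}, lower {-1/6, 3/2}, x = 8/3. Verdict: terminating - the sum ends at index 6 because -6 is a negative integer; exact evaluation follows. Value: -50835771275098/4176024582807.

First insight: x = (8/3) and the two geometric factors (C = 6/7) combine into one argument.
Term ratio: r(k) = (8/3) * (k-6) (k+1/3) (k+2/3) / [(k-1/6) (k+3/2) (k+1)] - rational; roots negated = parameters, x = (8/3), C = 6/7.


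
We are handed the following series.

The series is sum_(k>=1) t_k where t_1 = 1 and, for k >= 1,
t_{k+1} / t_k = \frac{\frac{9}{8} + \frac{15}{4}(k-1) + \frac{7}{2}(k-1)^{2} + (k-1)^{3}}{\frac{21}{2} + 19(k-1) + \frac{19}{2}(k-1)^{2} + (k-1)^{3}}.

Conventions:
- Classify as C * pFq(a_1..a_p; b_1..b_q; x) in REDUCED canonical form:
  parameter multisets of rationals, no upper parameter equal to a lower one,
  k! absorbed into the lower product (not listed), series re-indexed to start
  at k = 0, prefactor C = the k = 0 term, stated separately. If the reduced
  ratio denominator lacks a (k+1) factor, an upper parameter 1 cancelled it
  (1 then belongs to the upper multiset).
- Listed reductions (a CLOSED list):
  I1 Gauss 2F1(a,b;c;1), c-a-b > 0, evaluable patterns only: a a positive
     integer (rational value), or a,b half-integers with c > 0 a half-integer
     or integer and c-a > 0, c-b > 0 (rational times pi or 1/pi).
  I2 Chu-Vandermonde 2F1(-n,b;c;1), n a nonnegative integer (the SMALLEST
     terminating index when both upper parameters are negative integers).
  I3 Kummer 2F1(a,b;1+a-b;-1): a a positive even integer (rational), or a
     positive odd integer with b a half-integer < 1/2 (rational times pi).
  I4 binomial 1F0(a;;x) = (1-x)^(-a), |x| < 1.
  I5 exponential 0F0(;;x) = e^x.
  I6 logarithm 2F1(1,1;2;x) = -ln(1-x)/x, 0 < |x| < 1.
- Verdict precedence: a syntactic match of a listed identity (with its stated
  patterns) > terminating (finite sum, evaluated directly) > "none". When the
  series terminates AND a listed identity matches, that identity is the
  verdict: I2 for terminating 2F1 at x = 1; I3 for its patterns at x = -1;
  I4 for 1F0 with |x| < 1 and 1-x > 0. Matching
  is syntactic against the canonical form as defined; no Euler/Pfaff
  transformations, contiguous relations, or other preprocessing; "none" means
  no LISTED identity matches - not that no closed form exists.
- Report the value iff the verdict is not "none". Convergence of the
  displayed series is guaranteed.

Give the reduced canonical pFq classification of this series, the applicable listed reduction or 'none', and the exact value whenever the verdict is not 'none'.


Canonical form: C = 1 times 2F1 with upper {\frac{1}{2}, \frac{3}{2}}, lower {7}, x = 1. Verdict: this is Gauss's theorem I1 (half-integer case) (x = 1; upper {\frac{1}{2}, \frac{3}{2}} half-integers, c = 7 in the evaluable pattern). Its exact value is \frac{262144}{72765} / \pi.

First insight: t_0 being 1, the expanded ratio factors over Q; C = 1, x = 1, roots give parameters.
Step ratio: r(k) = 1 * (k+\frac{1}{2}) (k+\frac{3}{2}) / [(k+7) (k+1)] - rational; roots negated = parameters, x = 1, C = 1.


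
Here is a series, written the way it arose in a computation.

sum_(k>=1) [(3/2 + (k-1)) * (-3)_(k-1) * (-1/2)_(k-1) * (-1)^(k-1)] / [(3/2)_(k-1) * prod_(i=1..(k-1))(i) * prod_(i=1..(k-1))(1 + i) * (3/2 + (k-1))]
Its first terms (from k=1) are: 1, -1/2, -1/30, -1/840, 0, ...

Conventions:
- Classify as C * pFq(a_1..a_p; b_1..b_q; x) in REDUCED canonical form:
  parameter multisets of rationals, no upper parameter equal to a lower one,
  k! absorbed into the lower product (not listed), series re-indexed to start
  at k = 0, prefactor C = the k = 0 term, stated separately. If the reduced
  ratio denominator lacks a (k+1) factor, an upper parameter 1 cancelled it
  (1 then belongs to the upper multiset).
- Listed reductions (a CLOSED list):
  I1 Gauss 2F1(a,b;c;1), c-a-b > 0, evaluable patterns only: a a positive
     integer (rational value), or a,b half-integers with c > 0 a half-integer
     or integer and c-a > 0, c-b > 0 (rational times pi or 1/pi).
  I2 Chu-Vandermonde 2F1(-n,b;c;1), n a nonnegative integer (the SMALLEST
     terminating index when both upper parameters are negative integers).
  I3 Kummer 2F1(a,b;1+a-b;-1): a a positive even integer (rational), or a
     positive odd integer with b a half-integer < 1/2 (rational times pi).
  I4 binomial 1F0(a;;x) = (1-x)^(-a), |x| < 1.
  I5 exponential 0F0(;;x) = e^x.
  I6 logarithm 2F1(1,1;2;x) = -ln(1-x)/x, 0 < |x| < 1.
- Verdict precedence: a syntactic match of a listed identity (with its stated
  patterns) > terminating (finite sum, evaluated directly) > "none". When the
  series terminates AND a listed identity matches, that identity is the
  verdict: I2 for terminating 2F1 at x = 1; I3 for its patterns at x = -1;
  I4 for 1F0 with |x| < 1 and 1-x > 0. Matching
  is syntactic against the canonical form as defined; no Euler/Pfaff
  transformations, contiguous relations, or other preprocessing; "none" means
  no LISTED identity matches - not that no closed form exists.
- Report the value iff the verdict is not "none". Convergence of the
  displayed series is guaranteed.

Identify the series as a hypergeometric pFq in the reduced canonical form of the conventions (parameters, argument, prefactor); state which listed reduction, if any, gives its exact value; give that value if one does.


Structural cue: from the first term 1: the product of the first k integers (C = 1) is k!.
Term ratio: r(k) = (-1) * (k-3) (k-1/2) / [(k+3/2) (k+2) (k+1)] - poly over poly, x = (-1) from leading terms; C = 1 at k = 0.

With C = 1: the canonical form is 2F2(-3, -1/2; 3/2, 2; -1). Verdict: terminating. (-3)_k vanishes past k = 3, leaving a 4-term sum, computed directly. Its exact value is 391/840.


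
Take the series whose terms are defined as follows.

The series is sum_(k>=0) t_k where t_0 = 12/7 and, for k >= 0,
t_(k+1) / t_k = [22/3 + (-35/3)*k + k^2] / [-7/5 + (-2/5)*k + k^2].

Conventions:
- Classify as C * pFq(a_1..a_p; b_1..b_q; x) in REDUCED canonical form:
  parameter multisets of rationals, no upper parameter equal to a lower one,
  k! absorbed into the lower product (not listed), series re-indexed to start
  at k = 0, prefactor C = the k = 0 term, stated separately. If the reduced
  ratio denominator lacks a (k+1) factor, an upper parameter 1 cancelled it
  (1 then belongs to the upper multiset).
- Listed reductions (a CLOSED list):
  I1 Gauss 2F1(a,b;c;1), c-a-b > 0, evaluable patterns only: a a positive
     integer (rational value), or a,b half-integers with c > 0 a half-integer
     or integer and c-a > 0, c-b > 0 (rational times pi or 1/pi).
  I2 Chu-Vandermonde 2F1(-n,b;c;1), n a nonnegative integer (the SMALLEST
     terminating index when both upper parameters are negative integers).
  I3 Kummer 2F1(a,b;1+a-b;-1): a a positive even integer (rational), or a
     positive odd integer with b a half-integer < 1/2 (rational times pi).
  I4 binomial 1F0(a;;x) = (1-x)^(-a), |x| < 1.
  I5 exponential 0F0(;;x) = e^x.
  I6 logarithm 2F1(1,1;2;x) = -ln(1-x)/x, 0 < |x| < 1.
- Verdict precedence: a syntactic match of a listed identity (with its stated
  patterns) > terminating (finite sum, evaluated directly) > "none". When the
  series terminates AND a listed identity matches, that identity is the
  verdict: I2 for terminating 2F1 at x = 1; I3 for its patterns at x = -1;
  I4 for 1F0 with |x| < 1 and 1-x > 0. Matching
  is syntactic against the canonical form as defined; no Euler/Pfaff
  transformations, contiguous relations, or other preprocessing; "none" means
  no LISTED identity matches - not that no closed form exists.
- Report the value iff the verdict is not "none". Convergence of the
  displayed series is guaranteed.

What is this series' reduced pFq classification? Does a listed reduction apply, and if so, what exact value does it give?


This is 12/7 * 2F1(-11, -2/3; -7/5; 1) in reduced canonical form. Verdict at x = 1: Vandermonde's identity (I2) matches (terminating 2F1 at x = 1 with n = 11, b = -2/3, c = -7/5). Hence: -1897391001664/430462427031.

The tell: from the first term 12/7: the expanded ratio factors over Q; C = 12/7, x = 1, roots give parameters.
Adjacent-term ratio: r(k) = 1 * (k-11) (k-2/3) / [(k-7/5) (k+1)] ; factor over Q: parameters, x = 1, and C = 12/7.


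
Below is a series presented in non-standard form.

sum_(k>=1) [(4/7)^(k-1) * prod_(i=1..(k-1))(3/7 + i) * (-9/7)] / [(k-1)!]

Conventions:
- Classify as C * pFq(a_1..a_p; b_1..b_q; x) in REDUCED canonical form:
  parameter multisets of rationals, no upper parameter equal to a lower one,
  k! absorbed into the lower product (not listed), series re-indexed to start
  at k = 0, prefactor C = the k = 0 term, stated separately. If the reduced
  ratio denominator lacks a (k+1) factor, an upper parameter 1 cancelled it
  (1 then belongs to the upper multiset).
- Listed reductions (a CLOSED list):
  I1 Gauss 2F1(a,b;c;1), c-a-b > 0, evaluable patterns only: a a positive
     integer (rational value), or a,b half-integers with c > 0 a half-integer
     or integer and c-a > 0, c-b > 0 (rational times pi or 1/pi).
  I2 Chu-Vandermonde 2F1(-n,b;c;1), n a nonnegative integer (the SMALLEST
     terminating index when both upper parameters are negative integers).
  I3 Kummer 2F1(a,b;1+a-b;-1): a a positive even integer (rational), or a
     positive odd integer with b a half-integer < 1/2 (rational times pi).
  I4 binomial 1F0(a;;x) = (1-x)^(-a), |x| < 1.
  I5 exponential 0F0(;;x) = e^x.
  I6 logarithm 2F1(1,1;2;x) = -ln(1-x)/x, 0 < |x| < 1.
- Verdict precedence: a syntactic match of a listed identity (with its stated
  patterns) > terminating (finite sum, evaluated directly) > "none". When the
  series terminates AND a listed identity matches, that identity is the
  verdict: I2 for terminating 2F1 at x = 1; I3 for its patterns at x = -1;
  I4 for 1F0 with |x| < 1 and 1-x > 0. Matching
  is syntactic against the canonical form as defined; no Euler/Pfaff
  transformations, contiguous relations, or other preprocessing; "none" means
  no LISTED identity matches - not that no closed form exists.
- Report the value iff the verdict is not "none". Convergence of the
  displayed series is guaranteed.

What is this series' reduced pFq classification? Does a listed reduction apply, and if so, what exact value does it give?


Classification (C = -9/7): 1F0 with upper {10/7}, lower {-}, argument x = 4/7. Verdict at x = 4/7: binomial (I4) matches (the 1F0 binomial series: exponent -10/7, x = 4/7). Sum: (-9/7) * (3/7)^(-10/7).

Key step: from the first term -9/7: the running product (C = -9/7) telescopes to a rising factorial.
Step ratio: r(k) = (4/7) * (k+10/7) / [(k+1)] ; factor over Q: parameters, x = (4/7), and C = -9/7.


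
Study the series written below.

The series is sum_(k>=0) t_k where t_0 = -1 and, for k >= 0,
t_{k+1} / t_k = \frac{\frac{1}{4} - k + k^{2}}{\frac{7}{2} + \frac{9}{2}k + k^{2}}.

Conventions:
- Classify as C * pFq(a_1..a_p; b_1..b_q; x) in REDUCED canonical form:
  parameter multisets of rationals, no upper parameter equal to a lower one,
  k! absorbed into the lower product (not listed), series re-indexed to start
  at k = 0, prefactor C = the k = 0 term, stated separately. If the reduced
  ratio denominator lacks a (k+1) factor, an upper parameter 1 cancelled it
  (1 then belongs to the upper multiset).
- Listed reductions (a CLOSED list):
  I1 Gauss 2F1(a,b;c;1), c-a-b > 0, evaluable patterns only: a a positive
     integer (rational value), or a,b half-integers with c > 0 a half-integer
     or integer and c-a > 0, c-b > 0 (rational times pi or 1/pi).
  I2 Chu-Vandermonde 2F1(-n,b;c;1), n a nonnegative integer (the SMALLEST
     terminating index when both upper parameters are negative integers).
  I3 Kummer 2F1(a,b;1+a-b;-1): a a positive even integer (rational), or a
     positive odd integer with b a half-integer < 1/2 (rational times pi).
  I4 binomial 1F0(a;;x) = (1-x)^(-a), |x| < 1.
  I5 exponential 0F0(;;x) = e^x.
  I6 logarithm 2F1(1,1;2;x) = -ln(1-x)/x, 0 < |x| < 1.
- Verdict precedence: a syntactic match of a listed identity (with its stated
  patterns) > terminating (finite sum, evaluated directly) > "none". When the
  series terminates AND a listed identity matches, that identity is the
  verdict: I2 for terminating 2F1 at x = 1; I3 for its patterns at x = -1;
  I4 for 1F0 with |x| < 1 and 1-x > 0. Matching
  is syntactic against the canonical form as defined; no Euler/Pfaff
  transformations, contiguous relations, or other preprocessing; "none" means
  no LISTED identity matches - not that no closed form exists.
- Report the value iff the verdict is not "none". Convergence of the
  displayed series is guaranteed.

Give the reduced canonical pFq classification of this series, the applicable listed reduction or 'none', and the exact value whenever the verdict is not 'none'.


At argument 1: a 2F1 with upper {-\frac{1}{2}, -\frac{1}{2}}, lower {\frac{7}{2}}, scaled by C = -1. Verdict: this is Gauss's theorem I1 (half-integer case) (x = 1; upper {-\frac{1}{2}, -\frac{1}{2}} half-integers, c = \frac{7}{2} in the evaluable pattern). Sum: \left(-\frac{175}{512}\right) \cdot \pi.

First insight: x = 1 and the expanded ratio factors over Q; C = -1, roots give parameters.
Step ratio: r(k) = 1 * (k-\frac{1}{2}) (k-\frac{1}{2}) / [(k+\frac{7}{2}) (k+1)] ; factor over Q: parameters, x = 1, and C = -1.


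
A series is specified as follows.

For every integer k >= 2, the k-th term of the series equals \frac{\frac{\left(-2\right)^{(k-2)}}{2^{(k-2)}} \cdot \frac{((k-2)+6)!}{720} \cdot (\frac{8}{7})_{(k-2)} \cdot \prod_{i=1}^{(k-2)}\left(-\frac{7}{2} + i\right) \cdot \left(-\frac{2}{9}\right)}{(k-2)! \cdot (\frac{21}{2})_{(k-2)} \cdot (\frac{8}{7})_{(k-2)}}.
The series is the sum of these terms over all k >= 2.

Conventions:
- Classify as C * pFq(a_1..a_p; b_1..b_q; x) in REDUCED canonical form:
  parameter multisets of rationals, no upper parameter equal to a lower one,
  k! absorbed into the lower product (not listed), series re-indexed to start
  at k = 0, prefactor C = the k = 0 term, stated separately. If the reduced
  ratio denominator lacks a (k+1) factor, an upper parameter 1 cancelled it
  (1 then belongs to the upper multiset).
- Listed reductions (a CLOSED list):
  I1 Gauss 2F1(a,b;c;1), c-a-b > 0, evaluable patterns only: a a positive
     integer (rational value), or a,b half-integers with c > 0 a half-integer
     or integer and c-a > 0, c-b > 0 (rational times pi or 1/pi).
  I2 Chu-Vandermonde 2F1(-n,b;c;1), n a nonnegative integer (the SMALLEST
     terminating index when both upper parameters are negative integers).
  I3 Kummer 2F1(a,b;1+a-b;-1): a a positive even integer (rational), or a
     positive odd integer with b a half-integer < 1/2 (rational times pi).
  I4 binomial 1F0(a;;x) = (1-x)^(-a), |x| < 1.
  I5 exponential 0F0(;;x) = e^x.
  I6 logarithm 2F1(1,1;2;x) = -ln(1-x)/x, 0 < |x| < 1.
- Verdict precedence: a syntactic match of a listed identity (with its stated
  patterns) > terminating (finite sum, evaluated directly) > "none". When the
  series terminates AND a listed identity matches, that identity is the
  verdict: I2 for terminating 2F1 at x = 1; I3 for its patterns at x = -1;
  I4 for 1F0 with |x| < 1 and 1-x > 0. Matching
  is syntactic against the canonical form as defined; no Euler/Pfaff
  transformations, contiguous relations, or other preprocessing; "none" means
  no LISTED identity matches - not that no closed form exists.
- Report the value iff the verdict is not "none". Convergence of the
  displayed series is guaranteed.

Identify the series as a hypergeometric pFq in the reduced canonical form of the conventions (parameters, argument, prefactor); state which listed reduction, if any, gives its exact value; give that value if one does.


Reduced: x = -1, 2F1, upper = {-\frac{5}{2}, 7}, lower = {\frac{21}{2}}, C = -\frac{2}{9}. Verdict: Kummer (I3) fires (x = -1; c = \frac{21}{2} equals 1+a-b for upper {-\frac{5}{2}, 7}: listed pattern). Exact value: \left(-\frac{1616615}{6291456}\right) \cdot \pi.

First insight: from the first term -\frac{2}{9}: the running product (prefactor -2/9) telescopes to a rising factorial.
Step ratio: r(k) = -1 * (k-\frac{5}{2}) (k+7) / [(k+\frac{21}{2}) (k+1)] - rational in k, leading ratio -1; with t_0 = -\frac{2}{9}, classification follows.


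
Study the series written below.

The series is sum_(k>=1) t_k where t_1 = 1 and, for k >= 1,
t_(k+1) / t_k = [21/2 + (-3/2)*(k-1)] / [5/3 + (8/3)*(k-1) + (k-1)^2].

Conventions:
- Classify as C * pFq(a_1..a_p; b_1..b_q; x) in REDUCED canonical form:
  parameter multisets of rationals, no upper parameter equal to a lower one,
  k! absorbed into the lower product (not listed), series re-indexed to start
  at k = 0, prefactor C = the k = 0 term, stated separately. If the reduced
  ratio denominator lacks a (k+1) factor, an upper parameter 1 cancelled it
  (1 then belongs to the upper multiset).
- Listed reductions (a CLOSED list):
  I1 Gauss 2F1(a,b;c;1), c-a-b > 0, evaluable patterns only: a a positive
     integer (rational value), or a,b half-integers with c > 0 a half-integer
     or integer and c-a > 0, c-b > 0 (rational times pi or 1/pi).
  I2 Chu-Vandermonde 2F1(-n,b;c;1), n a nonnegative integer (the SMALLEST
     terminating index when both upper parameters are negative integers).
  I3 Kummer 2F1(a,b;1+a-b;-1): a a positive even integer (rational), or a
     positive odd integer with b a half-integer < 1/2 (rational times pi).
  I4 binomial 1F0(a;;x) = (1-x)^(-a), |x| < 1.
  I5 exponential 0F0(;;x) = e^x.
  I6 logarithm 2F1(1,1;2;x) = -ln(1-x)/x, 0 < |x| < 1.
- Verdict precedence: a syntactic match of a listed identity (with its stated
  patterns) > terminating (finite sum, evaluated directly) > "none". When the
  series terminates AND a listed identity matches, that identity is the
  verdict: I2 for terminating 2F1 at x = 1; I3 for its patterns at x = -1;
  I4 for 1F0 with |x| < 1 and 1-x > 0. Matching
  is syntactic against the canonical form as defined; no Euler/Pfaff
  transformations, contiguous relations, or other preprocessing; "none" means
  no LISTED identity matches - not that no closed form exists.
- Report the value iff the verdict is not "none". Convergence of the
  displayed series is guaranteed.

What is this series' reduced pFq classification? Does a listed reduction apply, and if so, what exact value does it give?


x = -3/2 here; the reduced form reads 1F1, upper {-7}, lower {5/3}, C = 1. Verdict: terminating - upper parameter -7 makes this a finite sum (last index 7), evaluated exactly. Exact value: 172080179371/6165913600.

Key step: from the first term 1: the expanded ratio factors over Q; prefactor 1, roots give parameters.
Consecutive-term ratio: r(k) = (-3/2) * (k-7) / [(k+5/3) (k+1)] - rational in k. x = (-3/2); t_0 = 1; negate the roots.


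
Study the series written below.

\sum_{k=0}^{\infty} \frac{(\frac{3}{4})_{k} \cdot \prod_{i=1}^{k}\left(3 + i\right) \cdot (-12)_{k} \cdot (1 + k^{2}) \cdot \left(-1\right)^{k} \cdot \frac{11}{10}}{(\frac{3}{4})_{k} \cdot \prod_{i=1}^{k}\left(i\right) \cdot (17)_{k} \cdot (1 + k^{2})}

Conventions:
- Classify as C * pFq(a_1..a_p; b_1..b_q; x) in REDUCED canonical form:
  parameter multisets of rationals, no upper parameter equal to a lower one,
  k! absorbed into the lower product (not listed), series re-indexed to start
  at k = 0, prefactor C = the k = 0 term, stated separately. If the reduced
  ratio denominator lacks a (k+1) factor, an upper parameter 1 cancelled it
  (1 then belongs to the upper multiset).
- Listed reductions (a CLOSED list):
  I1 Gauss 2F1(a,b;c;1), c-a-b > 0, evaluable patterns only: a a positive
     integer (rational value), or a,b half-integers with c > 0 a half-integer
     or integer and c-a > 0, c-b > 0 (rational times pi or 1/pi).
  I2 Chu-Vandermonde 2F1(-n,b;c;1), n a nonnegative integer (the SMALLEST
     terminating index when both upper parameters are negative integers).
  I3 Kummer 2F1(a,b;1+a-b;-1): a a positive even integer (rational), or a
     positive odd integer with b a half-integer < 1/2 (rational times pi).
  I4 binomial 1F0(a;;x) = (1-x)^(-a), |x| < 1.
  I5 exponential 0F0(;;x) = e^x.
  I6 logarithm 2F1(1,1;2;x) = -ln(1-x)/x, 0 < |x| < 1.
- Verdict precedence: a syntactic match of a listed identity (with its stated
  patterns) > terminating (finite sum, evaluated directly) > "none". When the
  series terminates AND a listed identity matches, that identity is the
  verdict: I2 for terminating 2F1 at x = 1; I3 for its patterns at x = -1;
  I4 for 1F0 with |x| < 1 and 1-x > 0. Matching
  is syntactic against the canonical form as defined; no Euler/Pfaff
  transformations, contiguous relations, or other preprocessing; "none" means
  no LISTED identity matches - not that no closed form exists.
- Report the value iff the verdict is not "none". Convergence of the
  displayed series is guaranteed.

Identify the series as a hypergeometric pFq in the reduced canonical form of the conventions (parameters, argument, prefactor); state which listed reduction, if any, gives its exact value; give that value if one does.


With C = \frac{11}{10}: the canonical form is 2F1(-12, 4; 17; -1). Verdict at x = -1: Kummer (I3) matches (x = -1; c = 17 equals 1+a-b for upper {-12, 4}: listed pattern). Sum: 22.

Key observation: t_0 = \frac{11}{10} here, and the parameter 3/4 appears in both the upper and lower lists and cancels (alongside the other common factor).
Step ratio: r(k) = -1 * (k-12) (k+4) / [(k+17) (k+1)] - rational; roots negated = parameters, x = -1, C = \frac{11}{10}.


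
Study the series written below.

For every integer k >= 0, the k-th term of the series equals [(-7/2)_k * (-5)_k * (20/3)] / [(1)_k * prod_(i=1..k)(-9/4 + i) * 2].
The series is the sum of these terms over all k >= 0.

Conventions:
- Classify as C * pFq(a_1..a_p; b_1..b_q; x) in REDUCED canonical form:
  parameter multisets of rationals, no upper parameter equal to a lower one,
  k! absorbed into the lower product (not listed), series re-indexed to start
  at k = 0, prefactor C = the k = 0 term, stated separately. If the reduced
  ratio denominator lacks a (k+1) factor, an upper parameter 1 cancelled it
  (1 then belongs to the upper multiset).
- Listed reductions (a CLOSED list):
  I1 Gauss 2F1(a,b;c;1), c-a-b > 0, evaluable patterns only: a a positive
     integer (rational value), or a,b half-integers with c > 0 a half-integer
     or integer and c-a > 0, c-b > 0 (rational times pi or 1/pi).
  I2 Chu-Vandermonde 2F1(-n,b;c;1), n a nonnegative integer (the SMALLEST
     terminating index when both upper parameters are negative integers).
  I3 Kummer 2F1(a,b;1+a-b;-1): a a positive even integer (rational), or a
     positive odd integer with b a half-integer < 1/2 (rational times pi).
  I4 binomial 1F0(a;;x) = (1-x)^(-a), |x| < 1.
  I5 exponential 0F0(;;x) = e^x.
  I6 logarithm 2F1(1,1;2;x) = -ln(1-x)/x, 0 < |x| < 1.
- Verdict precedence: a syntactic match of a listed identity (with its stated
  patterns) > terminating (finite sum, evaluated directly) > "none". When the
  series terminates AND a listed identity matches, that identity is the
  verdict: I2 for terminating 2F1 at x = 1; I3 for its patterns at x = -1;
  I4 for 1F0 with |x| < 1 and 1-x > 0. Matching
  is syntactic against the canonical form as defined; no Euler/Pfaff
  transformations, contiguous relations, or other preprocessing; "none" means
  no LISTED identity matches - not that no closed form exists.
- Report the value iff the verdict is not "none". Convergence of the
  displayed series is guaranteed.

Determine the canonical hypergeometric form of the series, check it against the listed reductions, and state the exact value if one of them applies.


Structural cue: t_0 being 10/3, (1)_k (C = 10/3) is k! itself.
Consecutive-term ratio: r(k) = 1 * (k-5) (k-7/2) / [(k-5/4) (k+1)] - rational in k, leading ratio 1; with t_0 = 10/3, classification follows.

Canonical form: C = 10/3 times 2F1 with upper {-5, -7/2}, lower {-5/4}, x = 1. Verdict (x = 1): the Chu-Vandermonde identity I2 applies (terminating 2F1 at x = 1 with n = 5, b = -7/2, c = -5/4). Sum: 33150/11.


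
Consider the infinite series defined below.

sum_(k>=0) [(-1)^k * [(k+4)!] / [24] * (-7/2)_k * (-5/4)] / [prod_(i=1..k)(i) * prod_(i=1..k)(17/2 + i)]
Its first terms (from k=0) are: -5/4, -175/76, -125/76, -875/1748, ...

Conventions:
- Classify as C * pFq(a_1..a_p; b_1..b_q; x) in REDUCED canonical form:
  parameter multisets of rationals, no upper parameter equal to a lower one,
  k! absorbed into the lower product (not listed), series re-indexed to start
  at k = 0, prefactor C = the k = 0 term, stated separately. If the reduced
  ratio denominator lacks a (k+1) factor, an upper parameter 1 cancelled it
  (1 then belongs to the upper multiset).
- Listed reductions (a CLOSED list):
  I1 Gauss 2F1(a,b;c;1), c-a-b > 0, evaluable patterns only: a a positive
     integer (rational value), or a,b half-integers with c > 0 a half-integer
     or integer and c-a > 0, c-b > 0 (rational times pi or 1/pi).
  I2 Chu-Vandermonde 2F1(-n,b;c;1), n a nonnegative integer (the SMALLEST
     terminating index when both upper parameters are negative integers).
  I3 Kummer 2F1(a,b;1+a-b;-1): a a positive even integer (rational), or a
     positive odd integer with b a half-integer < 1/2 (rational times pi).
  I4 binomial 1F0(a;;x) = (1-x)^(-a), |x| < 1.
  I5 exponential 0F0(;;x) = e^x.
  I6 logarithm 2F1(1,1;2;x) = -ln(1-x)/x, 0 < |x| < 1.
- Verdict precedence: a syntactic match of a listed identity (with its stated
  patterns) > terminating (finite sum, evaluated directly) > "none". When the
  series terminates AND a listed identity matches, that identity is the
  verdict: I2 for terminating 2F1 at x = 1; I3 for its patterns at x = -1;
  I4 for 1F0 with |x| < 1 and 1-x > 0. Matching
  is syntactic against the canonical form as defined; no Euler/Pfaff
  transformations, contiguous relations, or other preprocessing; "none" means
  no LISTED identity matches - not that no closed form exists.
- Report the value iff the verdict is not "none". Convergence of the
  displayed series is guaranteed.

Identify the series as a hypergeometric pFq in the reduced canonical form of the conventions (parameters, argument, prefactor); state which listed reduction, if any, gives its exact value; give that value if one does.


With C = -5/4: the canonical form is 2F1(-7/2, 5; 19/2; -1). Verdict (x = -1): Kummer (I3) applies (x = -1; c = 19/2 equals 1+a-b for upper {-7/2, 5}: listed pattern). Its exact value is (-3828825/2097152) * pi.

First insight: x = (-1) and the factorial ratio (C = -5/4, x = -1) (k+a-1)!/(a-1)! is a rising factorial (a)_k.
Consecutive-term ratio: r(k) = (-1) * (k-7/2) (k+5) / [(k+19/2) (k+1)] - rational in k, leading ratio (-1); with t_0 = -5/4, classification follows.
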